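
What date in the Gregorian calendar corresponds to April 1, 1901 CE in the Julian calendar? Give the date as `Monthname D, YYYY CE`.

At this point the Julian calendar is 13 days behind the Gregorian.
1 April 1901 Julian + 13 days → 14 April 1901 Gregorian.

April 14, 1901 CE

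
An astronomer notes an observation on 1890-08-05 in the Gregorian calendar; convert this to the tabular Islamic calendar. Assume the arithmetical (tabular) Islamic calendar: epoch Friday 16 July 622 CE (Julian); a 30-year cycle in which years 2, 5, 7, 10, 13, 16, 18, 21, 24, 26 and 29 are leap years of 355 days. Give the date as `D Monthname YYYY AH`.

18 Dhu al-Hijjah 1307 AH

Both dates share Julian Day Number 2411585; in the tabular Islamic calendar that is 18 Dhu al-Hijjah 1307 AH.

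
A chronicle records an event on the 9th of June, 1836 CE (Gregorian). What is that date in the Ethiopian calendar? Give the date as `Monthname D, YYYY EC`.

Julian Day Number of the source date = 2391805.
Converting JDN 2391805 to the Ethiopian calendar gives 3 Sene 1828 EC.

Sene 3, 1828 EC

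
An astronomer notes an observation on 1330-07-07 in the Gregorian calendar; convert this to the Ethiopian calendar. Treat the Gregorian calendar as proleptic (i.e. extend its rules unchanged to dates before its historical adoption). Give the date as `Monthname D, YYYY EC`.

Hamle 5, 1322 EC

Julian Day Number of the source date = 2207020.
Converting JDN 2207020 to the Ethiopian calendar gives 5 Hamle 1322 EC.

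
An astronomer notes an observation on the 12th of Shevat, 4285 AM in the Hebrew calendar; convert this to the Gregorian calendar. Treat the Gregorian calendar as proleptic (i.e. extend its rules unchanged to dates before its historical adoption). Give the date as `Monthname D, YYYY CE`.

January 24, 525 CE

Both dates share Julian Day Number 1912836; in the Gregorian calendar that is 24 January 525 CE.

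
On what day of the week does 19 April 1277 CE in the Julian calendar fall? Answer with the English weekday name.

Monday

This is JDN 2187591 (26 April 1277 Gregorian).
JDN 2187591 mod 7 = 0, and JDN 0 was a Monday, so this is a Monday.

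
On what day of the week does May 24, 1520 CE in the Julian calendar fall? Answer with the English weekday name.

Equivalently 3 June 1520 Gregorian, JDN 2276382.
Since JDN mod 7 = 3 (0 = Monday), the day is Thursday.

Thursday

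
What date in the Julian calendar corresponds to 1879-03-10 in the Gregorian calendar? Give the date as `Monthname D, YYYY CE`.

February 26, 1879 CE

The Julian–Gregorian offset here is 12 days (Julian trailing).
10 March 1879 Gregorian − 12 days → 26 February 1879 Julian.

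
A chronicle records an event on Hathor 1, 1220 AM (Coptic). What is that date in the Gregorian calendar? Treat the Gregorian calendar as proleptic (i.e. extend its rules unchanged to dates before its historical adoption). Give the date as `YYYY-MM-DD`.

1503-11-08

Both dates share Julian Day Number 2270330; in the Gregorian calendar that is 8 November 1503 CE.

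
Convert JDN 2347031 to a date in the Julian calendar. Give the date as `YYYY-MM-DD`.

The Gregorian equivalent of JDN 2347031 is 7 November 1713.
In the Julian calendar that day is 1713-10-27.

1713-10-27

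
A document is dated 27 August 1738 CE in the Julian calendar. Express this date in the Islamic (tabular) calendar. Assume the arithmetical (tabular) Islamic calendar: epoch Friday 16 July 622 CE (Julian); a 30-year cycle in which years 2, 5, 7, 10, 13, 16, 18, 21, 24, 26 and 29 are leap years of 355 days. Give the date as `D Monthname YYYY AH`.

22 Jumada al-Awwal 1151 AH

Julian Day Number of the source date = 2356101.
Converting JDN 2356101 to the tabular Islamic calendar gives 22 Jumada al-Awwal 1151 AH.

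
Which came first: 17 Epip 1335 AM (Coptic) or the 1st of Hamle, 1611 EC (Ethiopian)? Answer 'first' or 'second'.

second

The two dates have Julian Day Numbers 2312589 and 2312573 respectively.
Since 2312573 < 2312589, the second date comes first.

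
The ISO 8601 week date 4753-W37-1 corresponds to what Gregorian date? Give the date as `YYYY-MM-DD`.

ISO week 1 of 4753 is the week containing the first Thursday of 4753.
Week 37, day 1 (Monday) lands on 4753-09-07.

4753-09-07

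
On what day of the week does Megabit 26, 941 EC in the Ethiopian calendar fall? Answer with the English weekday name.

Thursday

In the proleptic Gregorian calendar this is 27 March 949 (JDN 2067761).
2067761 ≡ 3 (mod 7); counting from Monday = 0 gives Thursday.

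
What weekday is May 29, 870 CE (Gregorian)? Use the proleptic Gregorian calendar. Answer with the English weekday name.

Thursday

JDN 2038970 mod 7 = 3, and JDN 0 was a Monday, so this is a Thursday.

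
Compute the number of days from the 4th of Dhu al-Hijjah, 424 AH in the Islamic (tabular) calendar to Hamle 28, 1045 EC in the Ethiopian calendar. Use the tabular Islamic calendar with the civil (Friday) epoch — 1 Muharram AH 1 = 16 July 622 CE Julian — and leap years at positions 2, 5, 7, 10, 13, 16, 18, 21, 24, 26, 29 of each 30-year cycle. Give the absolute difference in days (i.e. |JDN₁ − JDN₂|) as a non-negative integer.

JDN of the first date = 2098665.
JDN of the second date = 2105869.
|2105869 − 2098665| = 7204.

7204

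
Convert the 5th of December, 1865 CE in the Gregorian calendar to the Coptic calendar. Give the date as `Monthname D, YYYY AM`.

Hathor 27, 1582 AM

Julian Day Number of the source date = 2402576.
Converting JDN 2402576 to the Coptic calendar gives 27 Hathor 1582 AM.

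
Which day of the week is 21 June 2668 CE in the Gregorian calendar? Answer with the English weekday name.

Sunday

JDN 2695699 mod 7 = 6, and JDN 0 was a Monday, so this is a Sunday.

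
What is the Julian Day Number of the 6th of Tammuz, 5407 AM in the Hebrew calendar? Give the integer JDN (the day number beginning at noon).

In the Gregorian calendar the same day is 9 July 1647.
JDN 2299161 is 15 October 1582 CE (Gregorian); the target day is +23643 days from there, so JDN = 2322804.

2322804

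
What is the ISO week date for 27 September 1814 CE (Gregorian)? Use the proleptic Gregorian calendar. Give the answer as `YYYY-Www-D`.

The weekday is Tuesday (ISO weekday 2).
That Tuesday belongs to ISO week 39 of ISO year 1814.

1814-W39-2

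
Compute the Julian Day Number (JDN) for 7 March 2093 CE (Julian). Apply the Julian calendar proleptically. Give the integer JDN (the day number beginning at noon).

2485592

In the Gregorian calendar the same day is 20 March 2093.
JDN 2451545 is 1 January 2000 CE (Gregorian); the target day is +34047 days from there, so JDN = 2485592.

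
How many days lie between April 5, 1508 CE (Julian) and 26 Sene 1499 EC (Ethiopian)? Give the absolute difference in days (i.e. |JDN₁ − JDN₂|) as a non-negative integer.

JDN of the first date = 2271950.
JDN of the second date = 2271660.
|2271660 − 2271950| = 290.

290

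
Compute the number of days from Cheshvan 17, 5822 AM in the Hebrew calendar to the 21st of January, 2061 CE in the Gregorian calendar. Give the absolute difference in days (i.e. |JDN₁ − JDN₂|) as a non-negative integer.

First date → JDN 2474129; second date → JDN 2473846.
The interval is |2474129 − 2473846| = 283 days.

283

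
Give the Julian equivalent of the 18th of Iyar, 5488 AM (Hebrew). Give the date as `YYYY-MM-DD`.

1728-04-16

Both dates share Julian Day Number 2352316; in the Julian calendar that is 16 April 1728 CE.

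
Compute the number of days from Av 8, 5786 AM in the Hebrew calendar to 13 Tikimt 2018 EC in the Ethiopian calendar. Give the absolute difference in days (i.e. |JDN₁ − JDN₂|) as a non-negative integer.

First date → JDN 2461244; second date → JDN 2460972.
The interval is |2461244 − 2460972| = 272 days.

272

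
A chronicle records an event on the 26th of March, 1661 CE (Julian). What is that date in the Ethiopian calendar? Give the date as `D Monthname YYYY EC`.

30 Megabit 1653 EC

Julian Day Number of the source date = 2327823.
Converting JDN 2327823 to the Ethiopian calendar gives 30 Megabit 1653 EC.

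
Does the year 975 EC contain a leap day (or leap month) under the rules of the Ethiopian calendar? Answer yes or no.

975 mod 4 = 3; in the Ethiopian calendar a year is leap when year mod 4 = 3, so it is a leap year.

yes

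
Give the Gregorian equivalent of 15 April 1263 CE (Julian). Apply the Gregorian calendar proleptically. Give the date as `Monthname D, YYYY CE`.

At this point the Julian calendar is 7 days behind the Gregorian.
15 April 1263 Julian + 7 days → 22 April 1263 Gregorian.

April 22, 1263 CE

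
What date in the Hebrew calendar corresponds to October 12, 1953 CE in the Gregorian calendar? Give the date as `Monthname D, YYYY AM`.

Julian Day Number of the source date = 2434663.
Converting JDN 2434663 to the Hebrew calendar gives 3 Cheshvan 5714 AM.

Cheshvan 3, 5714 AM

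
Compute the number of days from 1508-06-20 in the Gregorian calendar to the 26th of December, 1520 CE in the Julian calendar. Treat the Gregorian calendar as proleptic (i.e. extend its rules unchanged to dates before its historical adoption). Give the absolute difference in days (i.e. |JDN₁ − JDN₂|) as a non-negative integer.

JDN of the first date = 2272016.
JDN of the second date = 2276598.
|2276598 − 2272016| = 4582.

4582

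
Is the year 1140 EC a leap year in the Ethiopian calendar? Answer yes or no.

no

1140 mod 4 = 0; in the Ethiopian calendar a year is leap when year mod 4 = 3, so it is a common year.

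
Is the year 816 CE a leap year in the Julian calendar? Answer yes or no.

816 mod 4 = 0, so it is a leap year in the Julian calendar.

yes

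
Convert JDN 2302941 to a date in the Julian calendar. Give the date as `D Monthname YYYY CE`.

9 February 1593 CE

JDN 2302941 is 19 February 1593 in the Gregorian calendar.
In the Julian calendar that day is 9 February 1593 CE.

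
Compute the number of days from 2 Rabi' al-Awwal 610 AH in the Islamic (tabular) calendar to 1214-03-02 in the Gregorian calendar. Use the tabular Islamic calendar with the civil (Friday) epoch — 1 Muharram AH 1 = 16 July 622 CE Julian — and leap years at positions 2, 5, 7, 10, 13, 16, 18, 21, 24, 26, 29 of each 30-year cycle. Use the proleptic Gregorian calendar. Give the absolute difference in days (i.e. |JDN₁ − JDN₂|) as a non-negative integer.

First date → JDN 2164309; second date → JDN 2164525.
The interval is |2164309 − 2164525| = 216 days.

216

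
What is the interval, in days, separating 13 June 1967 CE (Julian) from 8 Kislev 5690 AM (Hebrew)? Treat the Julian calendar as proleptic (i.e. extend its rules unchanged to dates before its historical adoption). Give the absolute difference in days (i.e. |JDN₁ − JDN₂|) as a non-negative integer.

13712

First date → JDN 2439668; second date → JDN 2425956.
The interval is |2439668 − 2425956| = 13712 days.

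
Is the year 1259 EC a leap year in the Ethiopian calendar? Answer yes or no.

1259 mod 4 = 3; in the Ethiopian calendar a year is leap when year mod 4 = 3, so it is a leap year.

yes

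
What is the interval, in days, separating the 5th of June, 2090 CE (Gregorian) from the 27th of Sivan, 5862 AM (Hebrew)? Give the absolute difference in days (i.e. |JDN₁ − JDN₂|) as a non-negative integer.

4391

JDN of the first date = 2484573.
JDN of the second date = 2488964.
|2488964 − 2484573| = 4391.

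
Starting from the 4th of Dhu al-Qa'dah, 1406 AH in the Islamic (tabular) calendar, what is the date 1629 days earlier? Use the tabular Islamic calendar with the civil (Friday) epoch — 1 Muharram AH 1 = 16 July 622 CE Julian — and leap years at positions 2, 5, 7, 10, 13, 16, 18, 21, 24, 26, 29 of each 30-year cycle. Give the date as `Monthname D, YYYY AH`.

JDN of the 4th of Dhu al-Qa'dah, 1406 AH = 2446623.
2446623 − 1629 = 2444994.
JDN 2444994 in the tabular Islamic calendar is Rabi' al-Awwal 28, 1402 AH.

Rabi' al-Awwal 28, 1402 AH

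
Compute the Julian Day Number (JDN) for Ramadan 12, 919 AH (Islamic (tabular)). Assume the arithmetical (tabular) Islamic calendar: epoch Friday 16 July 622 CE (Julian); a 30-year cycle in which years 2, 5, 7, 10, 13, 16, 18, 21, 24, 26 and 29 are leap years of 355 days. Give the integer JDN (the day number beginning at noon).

2273996

In the proleptic Gregorian calendar the same day is 21 November 1513.
JDN 2400001 is 17 November 1858 CE (Gregorian), MJD 0; the target day is −126005 days from there, so JDN = 2273996.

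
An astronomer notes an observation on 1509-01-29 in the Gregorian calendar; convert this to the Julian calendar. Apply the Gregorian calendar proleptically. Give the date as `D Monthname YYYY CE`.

19 January 1509 CE

At this point the Julian calendar is 10 days behind the Gregorian.
29 January 1509 Gregorian − 10 days → 19 January 1509 Julian.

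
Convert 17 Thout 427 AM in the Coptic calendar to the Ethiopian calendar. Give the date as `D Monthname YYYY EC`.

17 Meskerem 703 EC

Julian Day Number of the source date = 1980642.
Converting JDN 1980642 to the Ethiopian calendar gives 17 Meskerem 703 EC.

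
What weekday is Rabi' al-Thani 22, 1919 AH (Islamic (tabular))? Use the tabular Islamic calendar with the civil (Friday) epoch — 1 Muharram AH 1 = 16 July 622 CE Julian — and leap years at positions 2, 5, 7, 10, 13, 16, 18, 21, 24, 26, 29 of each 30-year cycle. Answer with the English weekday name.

Saturday

In the Gregorian calendar this is 25 September 2483 (JDN 2628225).
JDN 2628225 mod 7 = 5, and JDN 0 was a Monday, so this is a Saturday.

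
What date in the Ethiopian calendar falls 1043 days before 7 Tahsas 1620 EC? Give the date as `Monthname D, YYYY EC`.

Counting 1043 days back from JDN 2315657 reaches JDN 2314614, which is Tir 30, 1617 EC.

Tir 30, 1617 EC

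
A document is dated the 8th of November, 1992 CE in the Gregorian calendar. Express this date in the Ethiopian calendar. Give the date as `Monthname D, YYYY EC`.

Tikimt 29, 1985 EC

Julian Day Number of the source date = 2448935.
Converting JDN 2448935 to the Ethiopian calendar gives 29 Tikimt 1985 EC.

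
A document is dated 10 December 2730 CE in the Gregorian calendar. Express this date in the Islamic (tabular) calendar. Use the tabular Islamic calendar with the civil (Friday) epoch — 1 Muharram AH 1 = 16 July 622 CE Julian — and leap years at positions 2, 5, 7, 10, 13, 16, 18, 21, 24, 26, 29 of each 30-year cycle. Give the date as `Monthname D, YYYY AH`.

Julian Day Number of the source date = 2718515.
Converting JDN 2718515 to the tabular Islamic calendar gives 7 Safar 2174 AH.

Safar 7, 2174 AH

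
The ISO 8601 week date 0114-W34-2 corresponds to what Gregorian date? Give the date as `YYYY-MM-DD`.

ISO week 1 of 114 is the week containing the first Thursday of 114.
Week 34, day 2 (Tuesday) lands on 0114-08-21.

0114-08-21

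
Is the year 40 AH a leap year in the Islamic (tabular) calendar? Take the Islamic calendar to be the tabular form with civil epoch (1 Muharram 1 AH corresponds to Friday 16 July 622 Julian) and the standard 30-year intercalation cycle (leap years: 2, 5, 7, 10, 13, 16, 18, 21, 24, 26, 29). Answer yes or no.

Year 40 AH is year 10 of its 30-year cycle; leap positions are 2, 5, 7, 10, 13, 16, 18, 21, 24, 26, 29, so it is a leap year (355 days).

yes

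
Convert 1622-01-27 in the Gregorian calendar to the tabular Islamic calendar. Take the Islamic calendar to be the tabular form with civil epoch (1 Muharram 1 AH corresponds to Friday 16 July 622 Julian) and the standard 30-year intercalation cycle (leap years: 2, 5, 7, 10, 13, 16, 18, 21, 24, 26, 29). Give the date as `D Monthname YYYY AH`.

14 Rabi' al-Awwal 1031 AH

Both dates share Julian Day Number 2313510; in the tabular Islamic calendar that is 14 Rabi' al-Awwal 1031 AH.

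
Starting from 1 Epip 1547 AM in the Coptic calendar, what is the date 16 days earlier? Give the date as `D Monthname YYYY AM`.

15 Paoni 1547 AM

The starting date is JDN 2390006; 2390006 − 16 = 2389990.
JDN 2389990 corresponds to 15 Paoni 1547 AM.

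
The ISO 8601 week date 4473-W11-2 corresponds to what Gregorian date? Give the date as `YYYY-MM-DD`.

ISO week 1 of 4473 is the week containing the first Thursday of 4473.
Week 11, day 2 (Tuesday) lands on 4473-03-14.

4473-03-14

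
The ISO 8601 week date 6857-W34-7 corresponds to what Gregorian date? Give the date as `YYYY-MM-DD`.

6857-08-26

ISO week 1 of 6857 is the week containing the first Thursday of 6857.
Week 34, day 7 (Sunday) lands on 6857-08-26.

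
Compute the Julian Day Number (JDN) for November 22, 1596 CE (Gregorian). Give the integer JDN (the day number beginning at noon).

2304313

JDN 2400001 is 17 November 1858 CE (Gregorian), MJD 0; the target day is −95688 days from there, so JDN = 2304313.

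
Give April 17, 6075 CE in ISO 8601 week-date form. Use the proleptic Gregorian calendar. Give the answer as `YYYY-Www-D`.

The weekday is Wednesday (ISO weekday 3).
That Wednesday belongs to ISO week 16 of ISO year 6075.

6075-W16-3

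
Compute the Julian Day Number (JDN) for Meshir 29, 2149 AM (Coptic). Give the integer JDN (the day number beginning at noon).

Equivalently 11 March 2433 (Gregorian).
JDN 2299161 is 15 October 1582 CE (Gregorian); the target day is +310604 days from there, so JDN = 2609765.

2609765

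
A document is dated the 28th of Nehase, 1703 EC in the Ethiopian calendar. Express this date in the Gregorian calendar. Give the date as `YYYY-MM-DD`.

1711-09-01

Both dates share Julian Day Number 2346233; in the Gregorian calendar that is 1 September 1711 CE.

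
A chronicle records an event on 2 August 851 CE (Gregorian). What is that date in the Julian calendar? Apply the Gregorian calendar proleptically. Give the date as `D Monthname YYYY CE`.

29 July 851 CE

The Julian–Gregorian offset here is 4 days (Julian trailing).
2 August 851 Gregorian − 4 days → 29 July 851 Julian.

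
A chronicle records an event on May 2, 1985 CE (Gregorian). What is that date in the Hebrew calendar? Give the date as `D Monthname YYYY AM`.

11 Iyar 5745 AM

Julian Day Number of the source date = 2446188.
Converting JDN 2446188 to the Hebrew calendar gives 11 Iyar 5745 AM.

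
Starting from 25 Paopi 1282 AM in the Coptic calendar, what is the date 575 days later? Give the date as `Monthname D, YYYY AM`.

Pashons 25, 1283 AM

The starting date is JDN 2292969; 2292969 + 575 = 2293544.
JDN 2293544 corresponds to Pashons 25, 1283 AM.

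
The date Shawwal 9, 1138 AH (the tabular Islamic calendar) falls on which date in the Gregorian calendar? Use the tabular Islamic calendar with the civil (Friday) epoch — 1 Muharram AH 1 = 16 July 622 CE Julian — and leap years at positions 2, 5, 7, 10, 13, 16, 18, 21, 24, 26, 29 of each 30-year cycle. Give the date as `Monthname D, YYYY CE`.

Julian Day Number of the source date = 2351629.
Converting JDN 2351629 to the Gregorian calendar gives 10 June 1726 CE.

June 10, 1726 CE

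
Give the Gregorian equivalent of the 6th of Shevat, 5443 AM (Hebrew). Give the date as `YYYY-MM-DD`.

1683-02-02

Both dates share Julian Day Number 2335796; in the Gregorian calendar that is 2 February 1683 CE.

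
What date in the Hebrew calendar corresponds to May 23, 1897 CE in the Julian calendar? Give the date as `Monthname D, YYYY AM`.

Both dates share Julian Day Number 2414080; in the Hebrew calendar that is 4 Sivan 5657 AM.

Sivan 4, 5657 AM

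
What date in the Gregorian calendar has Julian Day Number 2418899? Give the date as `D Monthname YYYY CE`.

JDN 2451545 is 1 Jan 2000; 2418899 is −32646 days from there.

15 August 1910 CE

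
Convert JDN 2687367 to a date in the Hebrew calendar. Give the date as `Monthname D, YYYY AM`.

Elul 15, 6405 AM

JDN 2687367 is 29 August 2645 in the Gregorian calendar.
In the Hebrew calendar that day is Elul 15, 6405 AM.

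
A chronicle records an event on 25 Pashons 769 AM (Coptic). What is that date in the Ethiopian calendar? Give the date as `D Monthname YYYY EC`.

25 Ginbot 1045 EC

Both dates share Julian Day Number 2105806; in the Ethiopian calendar that is 25 Ginbot 1045 EC.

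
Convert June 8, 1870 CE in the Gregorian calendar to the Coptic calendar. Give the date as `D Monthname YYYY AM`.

2 Paoni 1586 AM

Both dates share Julian Day Number 2404222; in the Coptic calendar that is 2 Paoni 1586 AM.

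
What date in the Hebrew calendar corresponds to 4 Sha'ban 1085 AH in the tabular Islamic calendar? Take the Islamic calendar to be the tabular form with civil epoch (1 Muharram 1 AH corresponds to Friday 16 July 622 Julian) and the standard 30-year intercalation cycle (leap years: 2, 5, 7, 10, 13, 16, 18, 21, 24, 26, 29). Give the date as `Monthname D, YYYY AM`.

The source date corresponds to 3 November 1674 in the Gregorian calendar (JDN 2332783).
That day falls on 4 Cheshvan 5435 AM in the Hebrew calendar.

Cheshvan 4, 5435 AM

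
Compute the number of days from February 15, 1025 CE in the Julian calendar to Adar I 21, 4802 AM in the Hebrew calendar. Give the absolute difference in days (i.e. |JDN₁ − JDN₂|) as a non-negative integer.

6208

First date → JDN 2095485; second date → JDN 2101693.
The interval is |2095485 − 2101693| = 6208 days.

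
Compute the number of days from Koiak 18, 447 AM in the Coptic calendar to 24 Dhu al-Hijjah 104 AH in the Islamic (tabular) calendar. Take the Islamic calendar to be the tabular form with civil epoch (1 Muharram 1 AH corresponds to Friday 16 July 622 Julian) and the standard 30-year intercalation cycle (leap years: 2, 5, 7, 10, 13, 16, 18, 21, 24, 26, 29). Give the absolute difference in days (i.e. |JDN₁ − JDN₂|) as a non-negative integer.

JDN of the first date = 1988038.
JDN of the second date = 1985288.
|1985288 − 1988038| = 2750.

2750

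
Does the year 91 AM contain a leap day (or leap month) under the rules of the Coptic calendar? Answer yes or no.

91 mod 4 = 3; in the Coptic calendar a year is leap when year mod 4 = 3, so it is a leap year.

yes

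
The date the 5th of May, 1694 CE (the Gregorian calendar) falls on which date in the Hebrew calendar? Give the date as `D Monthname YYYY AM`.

Both dates share Julian Day Number 2339906; in the Hebrew calendar that is 10 Iyar 5454 AM.

10 Iyar 5454 AM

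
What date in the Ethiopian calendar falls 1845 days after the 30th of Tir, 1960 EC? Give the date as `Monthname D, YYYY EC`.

Yekatit 19, 1965 EC

The starting date is JDN 2439895; 2439895 + 1845 = 2441740.
JDN 2441740 corresponds to Yekatit 19, 1965 EC.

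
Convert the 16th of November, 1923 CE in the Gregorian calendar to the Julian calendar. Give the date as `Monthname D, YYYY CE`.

November 3, 1923 CE

For dates in this range the Gregorian date is 13 days ahead of the Julian.
16 November 1923 Gregorian − 13 days → 3 November 1923 Julian.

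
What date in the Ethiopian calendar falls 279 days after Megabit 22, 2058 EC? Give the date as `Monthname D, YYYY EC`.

The starting date is JDN 2475741; 2475741 + 279 = 2476020.
JDN 2476020 corresponds to Tahsas 26, 2059 EC.

Tahsas 26, 2059 EC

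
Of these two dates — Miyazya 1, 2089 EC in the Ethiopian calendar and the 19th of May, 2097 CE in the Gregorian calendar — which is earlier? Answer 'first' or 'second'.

First date → JDN 2487073; second date → JDN 2487113.
JDN 2487073 < JDN 2487113, so the first date is earlier.

first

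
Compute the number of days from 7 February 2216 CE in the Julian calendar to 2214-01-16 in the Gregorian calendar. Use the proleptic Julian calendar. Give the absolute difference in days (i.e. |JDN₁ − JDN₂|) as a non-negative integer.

First date → JDN 2530489; second date → JDN 2529722.
The interval is |2530489 − 2529722| = 767 days.

767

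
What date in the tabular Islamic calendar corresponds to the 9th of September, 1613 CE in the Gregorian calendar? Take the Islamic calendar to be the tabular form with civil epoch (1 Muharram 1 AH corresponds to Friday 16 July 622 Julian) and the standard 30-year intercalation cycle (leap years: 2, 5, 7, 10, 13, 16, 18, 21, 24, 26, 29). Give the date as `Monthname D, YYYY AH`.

Rajab 24, 1022 AH

Julian Day Number of the source date = 2310448.
Converting JDN 2310448 to the tabular Islamic calendar gives 24 Rajab 1022 AH.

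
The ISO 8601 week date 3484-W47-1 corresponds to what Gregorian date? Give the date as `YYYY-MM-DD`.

ISO week 1 of 3484 is the week containing the first Thursday of 3484.
Week 47, day 1 (Monday) lands on 3484-11-17.

3484-11-17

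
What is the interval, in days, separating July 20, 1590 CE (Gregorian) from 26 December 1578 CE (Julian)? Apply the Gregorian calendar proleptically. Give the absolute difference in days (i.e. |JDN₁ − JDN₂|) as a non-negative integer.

JDN of the first date = 2301996.
JDN of the second date = 2297782.
|2297782 − 2301996| = 4214.

4214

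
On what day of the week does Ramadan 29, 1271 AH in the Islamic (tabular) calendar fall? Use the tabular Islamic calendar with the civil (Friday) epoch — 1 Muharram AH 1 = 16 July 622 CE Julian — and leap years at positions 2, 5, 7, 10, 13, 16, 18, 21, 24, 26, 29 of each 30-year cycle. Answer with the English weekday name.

This is JDN 2398750 (15 June 1855 Gregorian).
2398750 ≡ 4 (mod 7); counting from Monday = 0 gives Friday.

Friday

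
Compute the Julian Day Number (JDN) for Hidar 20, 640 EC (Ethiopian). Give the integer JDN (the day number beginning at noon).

Equivalently 20 November 647 (proleptic Gregorian).
JDN 2451545 is 1 January 2000 CE (Gregorian); the target day is −493850 days from there, so JDN = 1957695.

1957695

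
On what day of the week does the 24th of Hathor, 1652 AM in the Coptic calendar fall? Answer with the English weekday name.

Wednesday

This is JDN 2428141 (4 December 1935 Gregorian).
Since JDN mod 7 = 2 (0 = Monday), the day is Wednesday.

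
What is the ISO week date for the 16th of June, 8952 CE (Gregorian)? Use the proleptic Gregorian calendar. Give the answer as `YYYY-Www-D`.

8952-W24-5

The weekday is Friday (ISO weekday 5).
That Friday belongs to ISO week 24 of ISO year 8952.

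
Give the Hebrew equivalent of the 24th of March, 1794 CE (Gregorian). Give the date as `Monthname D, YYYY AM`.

Julian Day Number of the source date = 2376388.
Converting JDN 2376388 to the Hebrew calendar gives 22 Adar II 5554 AM.

Adar II 22, 5554 AM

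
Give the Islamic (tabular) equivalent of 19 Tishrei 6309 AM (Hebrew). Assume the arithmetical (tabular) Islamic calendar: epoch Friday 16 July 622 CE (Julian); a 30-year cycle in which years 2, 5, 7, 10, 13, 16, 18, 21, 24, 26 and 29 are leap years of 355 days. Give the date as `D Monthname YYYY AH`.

19 Jumada al-Awwal 1986 AH

Both dates share Julian Day Number 2651994; in the tabular Islamic calendar that is 19 Jumada al-Awwal 1986 AH.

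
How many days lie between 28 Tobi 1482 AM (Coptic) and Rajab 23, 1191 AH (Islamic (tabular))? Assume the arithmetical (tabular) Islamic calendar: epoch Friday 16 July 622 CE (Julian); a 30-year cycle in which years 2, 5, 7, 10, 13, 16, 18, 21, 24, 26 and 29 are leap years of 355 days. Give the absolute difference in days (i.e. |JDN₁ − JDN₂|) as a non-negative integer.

First date → JDN 2366112; second date → JDN 2370335.
The interval is |2366112 − 2370335| = 4223 days.

4223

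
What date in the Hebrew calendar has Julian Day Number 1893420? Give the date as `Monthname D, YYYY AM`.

Kislev 27, 4232 AM

JDN 1893420 is 27 November 471 in the proleptic Gregorian calendar.
In the Hebrew calendar that day is Kislev 27, 4232 AM.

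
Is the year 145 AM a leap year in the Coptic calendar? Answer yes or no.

no

145 mod 4 = 1; in the Coptic calendar a year is leap when year mod 4 = 3, so it is a common year.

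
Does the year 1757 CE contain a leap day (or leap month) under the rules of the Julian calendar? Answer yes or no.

1757 mod 4 = 1, so it is a common year in the Julian calendar.

no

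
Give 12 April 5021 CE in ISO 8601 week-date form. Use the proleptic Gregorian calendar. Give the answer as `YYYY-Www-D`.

5021-W15-4

The weekday is Thursday (ISO weekday 4).
That Thursday belongs to ISO week 15 of ISO year 5021.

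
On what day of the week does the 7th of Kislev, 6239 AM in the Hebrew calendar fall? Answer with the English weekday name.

Equivalently 3 December 2478 Gregorian, JDN 2626468.
Since JDN mod 7 = 5 (0 = Monday), the day is Saturday.

Saturday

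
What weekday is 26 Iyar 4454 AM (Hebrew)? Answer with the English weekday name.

Wednesday

In the proleptic Gregorian calendar this is 30 May 694 (JDN 1974688).
JDN 1974688 mod 7 = 2, and JDN 0 was a Monday, so this is a Wednesday.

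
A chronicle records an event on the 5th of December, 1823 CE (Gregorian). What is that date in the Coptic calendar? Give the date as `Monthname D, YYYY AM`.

Hathor 26, 1540 AM

Julian Day Number of the source date = 2387235.
Converting JDN 2387235 to the Coptic calendar gives 26 Hathor 1540 AM.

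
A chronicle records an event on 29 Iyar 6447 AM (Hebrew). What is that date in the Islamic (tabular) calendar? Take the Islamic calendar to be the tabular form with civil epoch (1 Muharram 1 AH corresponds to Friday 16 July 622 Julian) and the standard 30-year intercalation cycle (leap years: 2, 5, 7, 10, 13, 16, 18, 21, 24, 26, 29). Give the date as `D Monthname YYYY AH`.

29 Rabi' al-Awwal 2129 AH

Julian Day Number of the source date = 2702619.
Converting JDN 2702619 to the tabular Islamic calendar gives 29 Rabi' al-Awwal 2129 AH.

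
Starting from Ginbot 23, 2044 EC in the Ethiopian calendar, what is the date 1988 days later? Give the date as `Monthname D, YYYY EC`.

Tikimt 30, 2050 EC

Counting 1988 days forward from JDN 2470689 reaches JDN 2472677, which is Tikimt 30, 2050 EC.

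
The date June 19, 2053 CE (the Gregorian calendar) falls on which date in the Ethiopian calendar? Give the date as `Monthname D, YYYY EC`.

Sene 12, 2045 EC

Julian Day Number of the source date = 2471073.
Converting JDN 2471073 to the Ethiopian calendar gives 12 Sene 2045 EC.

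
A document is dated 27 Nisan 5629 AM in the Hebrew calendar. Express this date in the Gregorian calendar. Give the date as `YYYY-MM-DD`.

1869-04-08

Julian Day Number of the source date = 2403796.
Converting JDN 2403796 to the Gregorian calendar gives 8 April 1869 CE.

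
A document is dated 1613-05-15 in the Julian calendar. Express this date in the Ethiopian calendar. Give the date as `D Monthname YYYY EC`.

Both dates share Julian Day Number 2310341; in the Ethiopian calendar that is 20 Ginbot 1605 EC.

20 Ginbot 1605 EC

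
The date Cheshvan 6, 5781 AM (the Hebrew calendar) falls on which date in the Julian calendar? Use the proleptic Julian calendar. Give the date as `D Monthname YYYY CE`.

Julian Day Number of the source date = 2459147.
Converting JDN 2459147 to the Julian calendar gives 11 October 2020 CE.

11 October 2020 CE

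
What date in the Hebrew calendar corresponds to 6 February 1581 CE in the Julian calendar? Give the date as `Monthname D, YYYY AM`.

Julian Day Number of the source date = 2298555.
Converting JDN 2298555 to the Hebrew calendar gives 3 Adar 5341 AM.

Adar 3, 5341 AM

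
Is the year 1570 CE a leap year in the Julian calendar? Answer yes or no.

no

1570 mod 4 = 2, so it is a common year in the Julian calendar.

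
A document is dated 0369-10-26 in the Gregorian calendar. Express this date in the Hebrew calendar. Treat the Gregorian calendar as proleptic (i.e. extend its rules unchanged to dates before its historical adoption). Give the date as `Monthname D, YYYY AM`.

Cheshvan 7, 4130 AM

Both dates share Julian Day Number 1856133; in the Hebrew calendar that is 7 Cheshvan 4130 AM.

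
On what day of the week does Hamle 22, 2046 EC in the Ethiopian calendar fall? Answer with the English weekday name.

Wednesday

This is JDN 2471478 (29 July 2054 Gregorian).
2471478 ≡ 2 (mod 7); counting from Monday = 0 gives Wednesday.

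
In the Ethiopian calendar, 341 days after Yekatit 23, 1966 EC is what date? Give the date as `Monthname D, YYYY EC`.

The starting date is JDN 2442109; 2442109 + 341 = 2442450.
JDN 2442450 corresponds to Tir 29, 1967 EC.

Tir 29, 1967 EC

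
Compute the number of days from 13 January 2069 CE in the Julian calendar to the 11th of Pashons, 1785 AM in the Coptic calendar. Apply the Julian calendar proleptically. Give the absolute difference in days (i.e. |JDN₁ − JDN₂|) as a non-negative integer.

First date → JDN 2476773; second date → JDN 2476886.
The interval is |2476773 − 2476886| = 113 days.

113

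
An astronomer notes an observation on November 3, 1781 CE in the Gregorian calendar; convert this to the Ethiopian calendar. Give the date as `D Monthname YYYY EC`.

26 Tikimt 1774 EC

Julian Day Number of the source date = 2371864.
Converting JDN 2371864 to the Ethiopian calendar gives 26 Tikimt 1774 EC.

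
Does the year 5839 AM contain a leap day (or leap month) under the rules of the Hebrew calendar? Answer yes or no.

Hebrew year 5839 is year 6 of its 19-year Metonic cycle; leap years are at positions 3, 6, 8, 11, 14, 17, 19, so it is a leap year (13 months).

yes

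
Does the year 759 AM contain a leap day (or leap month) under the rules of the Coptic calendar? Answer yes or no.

759 mod 4 = 3; in the Coptic calendar a year is leap when year mod 4 = 3, so it is a leap year.

yes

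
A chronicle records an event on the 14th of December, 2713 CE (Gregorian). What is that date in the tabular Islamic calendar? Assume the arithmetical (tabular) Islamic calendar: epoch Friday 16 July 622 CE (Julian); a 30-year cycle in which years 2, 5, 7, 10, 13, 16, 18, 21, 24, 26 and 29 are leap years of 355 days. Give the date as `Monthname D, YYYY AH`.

Sha'ban 4, 2156 AH

Both dates share Julian Day Number 2712310; in the tabular Islamic calendar that is 4 Sha'ban 2156 AH.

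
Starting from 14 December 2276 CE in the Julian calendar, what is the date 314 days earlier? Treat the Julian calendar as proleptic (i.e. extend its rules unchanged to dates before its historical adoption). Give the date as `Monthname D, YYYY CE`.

JDN of 14 December 2276 CE = 2552715.
2552715 − 314 = 2552401.
JDN 2552401 in the Julian calendar is February 4, 2276 CE.

February 4, 2276 CE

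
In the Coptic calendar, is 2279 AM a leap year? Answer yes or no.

2279 mod 4 = 3; in the Coptic calendar a year is leap when year mod 4 = 3, so it is a leap year.

yes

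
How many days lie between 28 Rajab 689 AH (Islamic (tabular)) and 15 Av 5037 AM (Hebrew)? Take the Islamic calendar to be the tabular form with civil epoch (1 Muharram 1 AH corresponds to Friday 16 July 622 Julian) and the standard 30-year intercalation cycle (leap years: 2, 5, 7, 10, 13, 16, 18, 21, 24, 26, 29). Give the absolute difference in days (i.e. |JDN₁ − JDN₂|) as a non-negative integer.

First date → JDN 2192448; second date → JDN 2187679.
The interval is |2192448 − 2187679| = 4769 days.

4769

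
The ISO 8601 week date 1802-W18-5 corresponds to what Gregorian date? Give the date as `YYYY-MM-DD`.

1802-05-07

ISO week 1 of 1802 is the week containing the first Thursday of 1802.
Week 18, day 5 (Friday) lands on 1802-05-07.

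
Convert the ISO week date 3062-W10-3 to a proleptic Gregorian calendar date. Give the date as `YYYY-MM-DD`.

ISO week 1 of 3062 is the week containing the first Thursday of 3062.
Week 10, day 3 (Wednesday) lands on 3062-03-05.

3062-03-05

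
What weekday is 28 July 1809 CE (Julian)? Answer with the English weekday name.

Equivalently 9 August 1809 Gregorian, JDN 2382004.
Since JDN mod 7 = 2 (0 = Monday), the day is Wednesday.

Wednesday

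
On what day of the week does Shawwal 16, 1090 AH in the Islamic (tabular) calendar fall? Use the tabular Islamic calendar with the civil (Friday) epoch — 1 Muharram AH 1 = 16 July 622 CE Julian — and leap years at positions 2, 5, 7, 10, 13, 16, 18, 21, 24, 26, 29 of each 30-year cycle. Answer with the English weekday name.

Equivalently 20 November 1679 Gregorian, JDN 2334626.
JDN 2334626 mod 7 = 0, and JDN 0 was a Monday, so this is a Monday.

Monday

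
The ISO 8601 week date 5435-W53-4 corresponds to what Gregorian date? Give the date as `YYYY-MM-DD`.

5435-12-31

ISO week 1 of 5435 is the week containing the first Thursday of 5435.
Week 53, day 4 (Thursday) lands on 5435-12-31.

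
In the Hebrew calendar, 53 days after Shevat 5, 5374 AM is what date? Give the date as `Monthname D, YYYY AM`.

Adar 28, 5374 AM

JDN of Shevat 5, 5374 AM = 2310576.
2310576 + 53 = 2310629.
JDN 2310629 in the Hebrew calendar is Adar 28, 5374 AM.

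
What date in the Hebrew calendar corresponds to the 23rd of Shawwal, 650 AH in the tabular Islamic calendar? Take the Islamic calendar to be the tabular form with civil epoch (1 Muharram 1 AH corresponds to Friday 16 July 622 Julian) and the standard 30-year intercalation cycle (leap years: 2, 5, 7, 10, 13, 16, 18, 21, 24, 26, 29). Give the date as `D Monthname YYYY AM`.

24 Tevet 5013 AM

The source date corresponds to 3 January 1253 in the proleptic Gregorian calendar (JDN 2178712).
That day falls on 24 Tevet 5013 AM in the Hebrew calendar.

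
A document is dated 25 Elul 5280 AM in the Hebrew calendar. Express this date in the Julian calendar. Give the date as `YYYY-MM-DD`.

1520-09-08

Julian Day Number of the source date = 2276489.
Converting JDN 2276489 to the Julian calendar gives 8 September 1520 CE.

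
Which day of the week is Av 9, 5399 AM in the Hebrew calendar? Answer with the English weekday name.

Tuesday

In the Gregorian calendar this is 9 August 1639 (JDN 2319913).
2319913 ≡ 1 (mod 7); counting from Monday = 0 gives Tuesday.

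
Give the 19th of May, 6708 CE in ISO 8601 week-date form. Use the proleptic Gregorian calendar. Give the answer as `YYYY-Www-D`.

6708-W21-2

The weekday is Tuesday (ISO weekday 2).
That Tuesday belongs to ISO week 21 of ISO year 6708.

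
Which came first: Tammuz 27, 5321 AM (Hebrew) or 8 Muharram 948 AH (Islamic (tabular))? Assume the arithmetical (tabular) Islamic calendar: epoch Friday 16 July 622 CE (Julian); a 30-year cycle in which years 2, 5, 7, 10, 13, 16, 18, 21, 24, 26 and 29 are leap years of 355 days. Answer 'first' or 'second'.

First date → JDN 2291405; second date → JDN 2284032.
JDN 2284032 < JDN 2291405, so the second date is earlier.

second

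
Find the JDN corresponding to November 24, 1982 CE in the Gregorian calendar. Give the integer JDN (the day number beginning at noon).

2445298

JDN 2299161 is 15 October 1582 CE (Gregorian); the target day is +146137 days from there, so JDN = 2445298.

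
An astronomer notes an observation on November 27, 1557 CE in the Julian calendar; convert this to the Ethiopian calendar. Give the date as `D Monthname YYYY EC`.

The source date corresponds to 7 December 1557 in the proleptic Gregorian calendar (JDN 2290083).
That day falls on 1 Tahsas 1550 EC in the Ethiopian calendar.

1 Tahsas 1550 EC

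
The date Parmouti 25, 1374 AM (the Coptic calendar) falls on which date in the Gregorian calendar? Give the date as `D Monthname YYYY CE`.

Both dates share Julian Day Number 2326752; in the Gregorian calendar that is 30 April 1658 CE.

30 April 1658 CE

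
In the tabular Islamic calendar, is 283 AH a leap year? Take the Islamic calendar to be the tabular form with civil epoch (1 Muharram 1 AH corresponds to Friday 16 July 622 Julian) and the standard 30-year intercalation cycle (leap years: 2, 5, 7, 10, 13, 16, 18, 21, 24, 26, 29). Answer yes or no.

yes

Year 283 AH is year 13 of its 30-year cycle; leap positions are 2, 5, 7, 10, 13, 16, 18, 21, 24, 26, 29, so it is a leap year (355 days).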